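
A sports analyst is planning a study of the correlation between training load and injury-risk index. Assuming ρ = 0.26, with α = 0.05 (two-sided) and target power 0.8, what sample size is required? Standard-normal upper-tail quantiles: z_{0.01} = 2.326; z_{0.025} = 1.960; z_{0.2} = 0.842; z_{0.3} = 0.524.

Fisher's z: C = ½·ln((1+r)/(1−r)) = ½·ln(1.7027) = 0.2661.
n = ((z_{α/2} + z_β)/C)² + 3.
(1.960 + 0.842) / 0.2661 = 2.802 / 0.2661 = 10.530.
n = 10.530² + 3 = 110.88 + 3 = 113.9.
Round up.

n = 114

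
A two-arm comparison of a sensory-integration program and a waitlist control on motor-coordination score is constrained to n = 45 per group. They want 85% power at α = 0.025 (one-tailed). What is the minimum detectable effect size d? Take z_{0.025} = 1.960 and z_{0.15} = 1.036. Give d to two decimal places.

For two independent groups of n = 45 each: d_min = (z_{α} + z_β)·√(2/n).
z-sum = 1.960 + 1.036 = 2.996.
d_min = 2.996 × √(2/45) = 2.996 × 0.2108 = 0.632.

d_min ≈ 0.63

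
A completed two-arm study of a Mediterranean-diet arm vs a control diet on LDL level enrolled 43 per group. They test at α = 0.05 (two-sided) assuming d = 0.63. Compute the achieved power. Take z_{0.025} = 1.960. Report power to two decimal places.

For two equal groups, power = Φ(d·√(n/2) − z_{α/2}).
d·√(n/2) = 0.63 × √(43/2) = 0.63 × 4.637 = 2.921.
z_β = 2.921 − 1.960 = 0.961.
Power = Φ(0.961) = 0.832.

power ≈ 0.83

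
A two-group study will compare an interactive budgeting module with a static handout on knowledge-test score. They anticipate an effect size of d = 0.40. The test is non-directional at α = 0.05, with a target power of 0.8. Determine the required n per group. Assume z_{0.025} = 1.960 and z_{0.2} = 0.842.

n = 99 per group

For two independent groups with equal n: n = 2·((z_{α/2} + z_β) / d)².
z_{α/2} + z_β = 1.960 + 0.842 = 2.802.
n = 2 × (2.802 / 0.40)² = 2 × 7.005² = 2 × 49.07 = 98.1.
Round up to the next whole participant.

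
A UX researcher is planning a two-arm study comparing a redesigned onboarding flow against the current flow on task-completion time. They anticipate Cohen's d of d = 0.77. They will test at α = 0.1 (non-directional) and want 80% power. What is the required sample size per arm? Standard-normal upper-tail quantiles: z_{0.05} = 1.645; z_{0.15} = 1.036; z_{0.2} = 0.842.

For two independent groups with equal n: n = 2·((z_{α/2} + z_β) / d)².
z_{α/2} + z_β = 1.645 + 0.842 = 2.487.
n = 2 × (2.487 / 0.77)² = 2 × 3.230² = 2 × 10.43 = 20.9.
Round up to the next whole participant.

n = 21 per group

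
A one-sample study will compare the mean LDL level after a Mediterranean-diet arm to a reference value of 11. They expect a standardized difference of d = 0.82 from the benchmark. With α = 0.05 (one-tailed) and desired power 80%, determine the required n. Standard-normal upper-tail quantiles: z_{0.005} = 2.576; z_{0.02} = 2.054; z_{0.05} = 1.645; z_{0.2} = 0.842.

n = 10

For a one-sample test: n = ((z_{α} + z_β) / d)².
z_{α} + z_β = 1.645 + 0.842 = 2.487.
n = (2.487 / 0.82)² = 3.033² = 9.20.
Round up.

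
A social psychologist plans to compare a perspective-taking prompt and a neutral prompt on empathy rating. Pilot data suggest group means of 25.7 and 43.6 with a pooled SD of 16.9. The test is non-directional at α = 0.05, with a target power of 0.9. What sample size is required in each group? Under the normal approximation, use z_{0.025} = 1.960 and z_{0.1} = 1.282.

n = 19 per group

Cohen's d = |M₁ − M₂| / SD_pooled = |25.7 − 43.6| / 16.9 = 17.9 / 16.9 = 1.059.
For two independent groups with equal n: n = 2·((z_{α/2} + z_β) / d)².
z_{α/2} + z_β = 1.960 + 1.282 = 3.242.
n = 2 × (3.242 / 1.059)² = 2 × 3.061² = 2 × 9.37 = 18.7.
Round up to the next whole participant.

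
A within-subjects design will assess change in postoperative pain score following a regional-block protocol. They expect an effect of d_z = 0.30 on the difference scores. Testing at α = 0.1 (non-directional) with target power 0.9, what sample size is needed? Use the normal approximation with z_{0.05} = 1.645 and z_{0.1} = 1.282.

n = 96 pairs

For a paired (one-sample on differences) test: n = ((z_{α/2} + z_β) / d)².
z_{α/2} + z_β = 1.645 + 1.282 = 2.927.
n = (2.927 / 0.30)² = 9.757² = 95.19.
Round up.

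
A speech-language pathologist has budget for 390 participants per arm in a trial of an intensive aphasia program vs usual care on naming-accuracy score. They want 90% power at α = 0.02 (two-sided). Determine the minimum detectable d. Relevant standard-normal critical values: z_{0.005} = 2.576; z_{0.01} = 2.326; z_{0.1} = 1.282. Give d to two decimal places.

For two independent groups of n = 390 each: d_min = (z_{α/2} + z_β)·√(2/n).
z-sum = 2.326 + 1.282 = 3.608.
d_min = 3.608 × √(2/390) = 3.608 × 0.0716 = 0.258.

d_min ≈ 0.26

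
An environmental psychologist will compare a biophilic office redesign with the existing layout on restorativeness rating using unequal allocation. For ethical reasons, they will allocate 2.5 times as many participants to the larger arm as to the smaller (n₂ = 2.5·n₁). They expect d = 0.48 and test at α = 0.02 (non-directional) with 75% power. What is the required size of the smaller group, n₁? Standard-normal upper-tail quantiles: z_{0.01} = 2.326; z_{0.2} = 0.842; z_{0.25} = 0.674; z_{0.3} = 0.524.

n₁ = 55

With allocation ratio k = n₂/n₁ = 2.5, Var(x̄₁−x̄₂) = σ²(1/n₁ + 1/(k·n₁)) = σ²·(k+1)/(k·n₁).
So n₁ = (1 + 1/k)·((z_{α/2} + z_β)/d)² = 1.400 × (3.000/0.48)².
n₁ = 1.400 × 39.06 = 54.7.
Round up: n₁ = 55, giving n₂ = ⌈2.5 × 55⌉ = ⌈137.5⌉ = 138.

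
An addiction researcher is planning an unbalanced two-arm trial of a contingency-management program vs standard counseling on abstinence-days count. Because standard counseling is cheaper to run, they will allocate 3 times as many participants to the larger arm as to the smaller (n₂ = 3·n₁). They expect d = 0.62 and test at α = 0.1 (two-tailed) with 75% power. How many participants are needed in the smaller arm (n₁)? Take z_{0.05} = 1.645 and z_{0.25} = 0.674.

With allocation ratio k = n₂/n₁ = 3, Var(x̄₁−x̄₂) = σ²(1/n₁ + 1/(k·n₁)) = σ²·(k+1)/(k·n₁).
So n₁ = (1 + 1/k)·((z_{α/2} + z_β)/d)² = 1.333 × (2.319/0.62)².
n₁ = 1.333 × 13.99 = 18.7.
Round up: n₁ = 19, giving n₂ = 3 × 19 = 57.

n₁ = 19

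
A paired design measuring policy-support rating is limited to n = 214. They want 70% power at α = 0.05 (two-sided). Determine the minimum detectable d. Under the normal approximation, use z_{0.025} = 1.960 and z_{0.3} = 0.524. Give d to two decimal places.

For a single sample (or paired design) of n = 214: d_min = (z_{α/2} + z_β)/√n.
z-sum = 1.960 + 0.524 = 2.484.
d_min = 2.484 / √214 = 2.484 / 14.629 = 0.170.

d_min ≈ 0.17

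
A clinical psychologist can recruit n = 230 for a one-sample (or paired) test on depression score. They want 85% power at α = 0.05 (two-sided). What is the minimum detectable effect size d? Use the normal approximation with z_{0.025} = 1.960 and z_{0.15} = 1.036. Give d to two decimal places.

d_min ≈ 0.20

For a single sample (or paired design) of n = 230: d_min = (z_{α/2} + z_β)/√n.
z-sum = 1.960 + 1.036 = 2.996.
d_min = 2.996 / √230 = 2.996 / 15.166 = 0.198.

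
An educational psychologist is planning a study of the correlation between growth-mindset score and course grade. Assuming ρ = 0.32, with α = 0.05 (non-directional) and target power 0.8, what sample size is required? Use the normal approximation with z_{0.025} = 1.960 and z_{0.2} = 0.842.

Fisher's z: C = ½·ln((1+r)/(1−r)) = ½·ln(1.9412) = 0.3316.
n = ((z_{α/2} + z_β)/C)² + 3.
(1.960 + 0.842) / 0.3316 = 2.802 / 0.3316 = 8.450.
n = 8.450² + 3 = 71.40 + 3 = 74.4.
Round up.

n = 75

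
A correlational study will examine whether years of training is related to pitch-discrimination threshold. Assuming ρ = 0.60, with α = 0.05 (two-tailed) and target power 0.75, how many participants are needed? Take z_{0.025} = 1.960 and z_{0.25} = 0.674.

Fisher's z: C = ½·ln((1+r)/(1−r)) = ½·ln(4.0000) = 0.6931.
n = ((z_{α/2} + z_β)/C)² + 3.
(1.960 + 0.674) / 0.6931 = 2.634 / 0.6931 = 3.800.
n = 3.800² + 3 = 14.44 + 3 = 17.4.
Round up.

n = 18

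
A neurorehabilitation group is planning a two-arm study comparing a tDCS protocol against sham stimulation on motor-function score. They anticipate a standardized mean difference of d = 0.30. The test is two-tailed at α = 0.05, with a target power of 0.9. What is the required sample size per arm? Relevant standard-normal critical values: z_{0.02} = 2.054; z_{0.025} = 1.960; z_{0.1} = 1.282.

n = 234 per group

For two independent groups with equal n: n = 2·((z_{α/2} + z_β) / d)².
z_{α/2} + z_β = 1.960 + 1.282 = 3.242.
n = 2 × (3.242 / 0.30)² = 2 × 10.807² = 2 × 116.78 = 233.6.
Round up to the next whole participant.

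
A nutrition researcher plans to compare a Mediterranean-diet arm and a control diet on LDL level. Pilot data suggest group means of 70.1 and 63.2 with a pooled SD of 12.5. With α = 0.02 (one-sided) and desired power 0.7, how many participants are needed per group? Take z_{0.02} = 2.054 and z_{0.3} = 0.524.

Cohen's d = |M₁ − M₂| / SD_pooled = |70.1 − 63.2| / 12.5 = 6.9 / 12.5 = 0.552.
For two independent groups with equal n: n = 2·((z_{α} + z_β) / d)².
z_{α} + z_β = 2.054 + 0.524 = 2.578.
n = 2 × (2.578 / 0.552)² = 2 × 4.670² = 2 × 21.81 = 43.6.
Round up to the next whole participant.

n = 44 per group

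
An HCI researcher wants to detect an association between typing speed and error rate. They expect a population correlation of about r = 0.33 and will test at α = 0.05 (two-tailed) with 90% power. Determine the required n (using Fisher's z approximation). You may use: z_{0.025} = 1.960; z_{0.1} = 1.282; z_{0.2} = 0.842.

Fisher's z: C = ½·ln((1+r)/(1−r)) = ½·ln(1.9851) = 0.3428.
n = ((z_{α/2} + z_β)/C)² + 3.
(1.960 + 1.282) / 0.3428 = 3.242 / 0.3428 = 9.457.
n = 9.457² + 3 = 89.44 + 3 = 92.4.
Round up.

n = 93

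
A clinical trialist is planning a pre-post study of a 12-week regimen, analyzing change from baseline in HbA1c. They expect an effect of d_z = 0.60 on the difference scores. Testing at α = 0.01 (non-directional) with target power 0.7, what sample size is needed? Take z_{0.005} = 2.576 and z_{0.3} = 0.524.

n = 27 pairs

For a paired (one-sample on differences) test: n = ((z_{α/2} + z_β) / d)².
z_{α/2} + z_β = 2.576 + 0.524 = 3.100.
n = (3.100 / 0.60)² = 5.167² = 26.69.
Round up.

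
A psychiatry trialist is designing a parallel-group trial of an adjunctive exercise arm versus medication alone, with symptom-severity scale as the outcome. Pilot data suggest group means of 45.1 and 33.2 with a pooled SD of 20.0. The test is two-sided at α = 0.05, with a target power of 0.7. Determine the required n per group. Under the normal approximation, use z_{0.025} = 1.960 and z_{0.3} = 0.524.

Cohen's d = |M₁ − M₂| / SD_pooled = |45.1 − 33.2| / 20.0 = 11.9 / 20.0 = 0.595.
For two independent groups with equal n: n = 2·((z_{α/2} + z_β) / d)².
z_{α/2} + z_β = 1.960 + 0.524 = 2.484.
n = 2 × (2.484 / 0.595)² = 2 × 4.175² = 2 × 17.43 = 34.9.
Round up to the next whole participant.

n = 35 per group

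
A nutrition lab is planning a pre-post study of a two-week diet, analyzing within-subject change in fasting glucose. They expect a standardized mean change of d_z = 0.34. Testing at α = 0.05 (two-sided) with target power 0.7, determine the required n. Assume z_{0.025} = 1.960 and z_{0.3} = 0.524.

n = 54 pairs

For a paired (one-sample on differences) test: n = ((z_{α/2} + z_β) / d)².
z_{α/2} + z_β = 1.960 + 0.524 = 2.484.
n = (2.484 / 0.34)² = 7.306² = 53.38.
Round up.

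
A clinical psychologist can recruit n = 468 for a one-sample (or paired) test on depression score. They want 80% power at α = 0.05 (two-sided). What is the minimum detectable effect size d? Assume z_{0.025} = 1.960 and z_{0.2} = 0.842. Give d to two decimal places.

d_min ≈ 0.13

For a single sample (or paired design) of n = 468: d_min = (z_{α/2} + z_β)/√n.
z-sum = 1.960 + 0.842 = 2.802.
d_min = 2.802 / √468 = 2.802 / 21.633 = 0.130.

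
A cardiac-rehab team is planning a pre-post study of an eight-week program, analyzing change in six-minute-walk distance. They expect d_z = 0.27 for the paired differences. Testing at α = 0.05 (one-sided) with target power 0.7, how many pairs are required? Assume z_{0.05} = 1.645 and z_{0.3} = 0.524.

n = 65 pairs

For a paired (one-sample on differences) test: n = ((z_{α} + z_β) / d)².
z_{α} + z_β = 1.645 + 0.524 = 2.169.
n = (2.169 / 0.27)² = 8.033² = 64.53.
Round up.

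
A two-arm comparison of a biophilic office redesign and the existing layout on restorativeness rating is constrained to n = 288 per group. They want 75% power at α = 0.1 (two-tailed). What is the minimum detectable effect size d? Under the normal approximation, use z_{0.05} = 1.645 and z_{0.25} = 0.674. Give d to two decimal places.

For two independent groups of n = 288 each: d_min = (z_{α/2} + z_β)·√(2/n).
z-sum = 1.645 + 0.674 = 2.319.
d_min = 2.319 × √(2/288) = 2.319 × 0.0833 = 0.193.

d_min ≈ 0.19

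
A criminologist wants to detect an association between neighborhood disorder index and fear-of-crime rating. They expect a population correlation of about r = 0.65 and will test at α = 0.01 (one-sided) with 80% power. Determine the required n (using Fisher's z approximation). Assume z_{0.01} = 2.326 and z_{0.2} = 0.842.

n = 20

Fisher's z: C = ½·ln((1+r)/(1−r)) = ½·ln(4.7143) = 0.7753.
n = ((z_{α} + z_β)/C)² + 3.
(2.326 + 0.842) / 0.7753 = 3.168 / 0.7753 = 4.086.
n = 4.086² + 3 = 16.70 + 3 = 19.7.
Round up.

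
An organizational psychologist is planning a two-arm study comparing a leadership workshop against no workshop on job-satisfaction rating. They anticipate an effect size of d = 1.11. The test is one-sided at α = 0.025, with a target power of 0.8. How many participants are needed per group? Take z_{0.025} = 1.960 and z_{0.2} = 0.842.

For two independent groups with equal n: n = 2·((z_{α} + z_β) / d)².
z_{α} + z_β = 1.960 + 0.842 = 2.802.
n = 2 × (2.802 / 1.11)² = 2 × 2.524² = 2 × 6.37 = 12.7.
Round up to the next whole participant.

n = 13 per group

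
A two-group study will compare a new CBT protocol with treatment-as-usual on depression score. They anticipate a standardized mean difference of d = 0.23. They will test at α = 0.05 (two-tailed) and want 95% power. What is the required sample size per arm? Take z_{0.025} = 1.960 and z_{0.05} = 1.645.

For two independent groups with equal n: n = 2·((z_{α/2} + z_β) / d)².
z_{α/2} + z_β = 1.960 + 1.645 = 3.605.
n = 2 × (3.605 / 0.23)² = 2 × 15.674² = 2 × 245.67 = 491.3.
Round up to the next whole participant.

n = 492 per group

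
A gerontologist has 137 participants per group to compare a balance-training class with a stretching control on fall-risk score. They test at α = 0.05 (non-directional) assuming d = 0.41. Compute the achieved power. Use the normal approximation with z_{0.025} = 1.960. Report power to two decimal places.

power ≈ 0.92

For two equal groups, power = Φ(d·√(n/2) − z_{α/2}).
d·√(n/2) = 0.41 × √(137/2) = 0.41 × 8.276 = 3.393.
z_β = 3.393 − 1.960 = 1.433.
Power = Φ(1.433) = 0.924.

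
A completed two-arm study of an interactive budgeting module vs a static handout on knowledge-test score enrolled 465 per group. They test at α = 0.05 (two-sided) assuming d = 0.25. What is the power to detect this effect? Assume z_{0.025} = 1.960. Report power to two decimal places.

For two equal groups, power = Φ(d·√(n/2) − z_{α/2}).
d·√(n/2) = 0.25 × √(465/2) = 0.25 × 15.248 = 3.812.
z_β = 3.812 − 1.960 = 1.852.
Power = Φ(1.852) = 0.968.

power ≈ 0.97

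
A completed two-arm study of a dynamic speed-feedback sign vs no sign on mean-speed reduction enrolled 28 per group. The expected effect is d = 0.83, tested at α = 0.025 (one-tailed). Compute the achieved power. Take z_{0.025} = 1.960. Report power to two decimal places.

power ≈ 0.87

For two equal groups, power = Φ(d·√(n/2) − z_{α}).
d·√(n/2) = 0.83 × √(28/2) = 0.83 × 3.742 = 3.106.
z_β = 3.106 − 1.960 = 1.146.
Power = Φ(1.146) = 0.874.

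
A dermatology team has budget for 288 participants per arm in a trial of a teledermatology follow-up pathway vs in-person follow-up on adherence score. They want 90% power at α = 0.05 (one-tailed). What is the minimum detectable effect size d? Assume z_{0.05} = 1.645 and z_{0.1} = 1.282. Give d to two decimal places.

d_min ≈ 0.24

For two independent groups of n = 288 each: d_min = (z_{α} + z_β)·√(2/n).
z-sum = 1.645 + 1.282 = 2.927.
d_min = 2.927 × √(2/288) = 2.927 × 0.0833 = 0.244.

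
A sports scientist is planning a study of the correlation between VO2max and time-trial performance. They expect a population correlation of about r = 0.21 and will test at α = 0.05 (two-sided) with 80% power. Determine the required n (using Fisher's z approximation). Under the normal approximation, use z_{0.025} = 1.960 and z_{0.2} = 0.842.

n = 176

Fisher's z: C = ½·ln((1+r)/(1−r)) = ½·ln(1.5316) = 0.2132.
n = ((z_{α/2} + z_β)/C)² + 3.
(1.960 + 0.842) / 0.2132 = 2.802 / 0.2132 = 13.143.
n = 13.143² + 3 = 172.73 + 3 = 175.7.
Round up.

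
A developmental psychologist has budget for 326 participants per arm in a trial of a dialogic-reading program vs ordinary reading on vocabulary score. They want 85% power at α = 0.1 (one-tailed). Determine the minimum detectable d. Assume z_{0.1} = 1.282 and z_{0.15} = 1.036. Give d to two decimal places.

d_min ≈ 0.18

For two independent groups of n = 326 each: d_min = (z_{α} + z_β)·√(2/n).
z-sum = 1.282 + 1.036 = 2.318.
d_min = 2.318 × √(2/326) = 2.318 × 0.0783 = 0.182.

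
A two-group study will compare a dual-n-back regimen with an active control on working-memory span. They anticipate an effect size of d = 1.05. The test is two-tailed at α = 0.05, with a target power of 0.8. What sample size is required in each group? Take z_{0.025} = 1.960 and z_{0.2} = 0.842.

For two independent groups with equal n: n = 2·((z_{α/2} + z_β) / d)².
z_{α/2} + z_β = 1.960 + 0.842 = 2.802.
n = 2 × (2.802 / 1.05)² = 2 × 2.669² = 2 × 7.12 = 14.2.
Round up to the next whole participant.

n = 15 per group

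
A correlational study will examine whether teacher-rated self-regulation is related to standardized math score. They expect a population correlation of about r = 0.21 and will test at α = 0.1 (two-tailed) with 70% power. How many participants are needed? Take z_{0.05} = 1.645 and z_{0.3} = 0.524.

Fisher's z: C = ½·ln((1+r)/(1−r)) = ½·ln(1.5316) = 0.2132.
n = ((z_{α/2} + z_β)/C)² + 3.
(1.645 + 0.524) / 0.2132 = 2.169 / 0.2132 = 10.174.
n = 10.174² + 3 = 103.50 + 3 = 106.5.
Round up.

n = 107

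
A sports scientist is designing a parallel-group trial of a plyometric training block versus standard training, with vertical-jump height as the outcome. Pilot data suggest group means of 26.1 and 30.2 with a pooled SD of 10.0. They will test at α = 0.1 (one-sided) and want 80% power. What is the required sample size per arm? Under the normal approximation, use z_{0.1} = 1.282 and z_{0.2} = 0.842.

Cohen's d = |M₁ − M₂| / SD_pooled = |26.1 − 30.2| / 10.0 = 4.1 / 10.0 = 0.410.
For two independent groups with equal n: n = 2·((z_{α} + z_β) / d)².
z_{α} + z_β = 1.282 + 0.842 = 2.124.
n = 2 × (2.124 / 0.410)² = 2 × 5.180² = 2 × 26.84 = 53.7.
Round up to the next whole participant.

n = 54 per group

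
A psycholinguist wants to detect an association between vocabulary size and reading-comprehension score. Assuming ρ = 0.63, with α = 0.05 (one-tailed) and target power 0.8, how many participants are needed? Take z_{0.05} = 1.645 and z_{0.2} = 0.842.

Fisher's z: C = ½·ln((1+r)/(1−r)) = ½·ln(4.4054) = 0.7414.
n = ((z_{α} + z_β)/C)² + 3.
(1.645 + 0.842) / 0.7414 = 2.487 / 0.7414 = 3.354.
n = 3.354² + 3 = 11.25 + 3 = 14.3.
Round up.

n = 15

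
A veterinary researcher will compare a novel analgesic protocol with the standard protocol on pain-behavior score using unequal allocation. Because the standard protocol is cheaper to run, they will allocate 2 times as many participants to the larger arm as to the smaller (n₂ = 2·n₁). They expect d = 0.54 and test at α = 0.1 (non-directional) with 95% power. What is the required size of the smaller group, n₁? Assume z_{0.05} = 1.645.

With allocation ratio k = n₂/n₁ = 2, Var(x̄₁−x̄₂) = σ²(1/n₁ + 1/(k·n₁)) = σ²·(k+1)/(k·n₁).
So n₁ = (1 + 1/k)·((z_{α/2} + z_β)/d)² = 1.500 × (3.290/0.54)².
n₁ = 1.500 × 37.12 = 55.7.
Round up: n₁ = 56, giving n₂ = 2 × 56 = 112.

n₁ = 56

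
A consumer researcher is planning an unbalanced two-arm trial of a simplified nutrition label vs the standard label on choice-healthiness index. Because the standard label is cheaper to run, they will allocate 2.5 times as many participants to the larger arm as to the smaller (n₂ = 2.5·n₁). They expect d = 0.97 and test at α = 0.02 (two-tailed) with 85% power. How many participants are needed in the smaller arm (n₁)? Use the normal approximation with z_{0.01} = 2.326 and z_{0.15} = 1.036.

n₁ = 17

With allocation ratio k = n₂/n₁ = 2.5, Var(x̄₁−x̄₂) = σ²(1/n₁ + 1/(k·n₁)) = σ²·(k+1)/(k·n₁).
So n₁ = (1 + 1/k)·((z_{α/2} + z_β)/d)² = 1.400 × (3.362/0.97)².
n₁ = 1.400 × 12.01 = 16.8.
Round up: n₁ = 17, giving n₂ = ⌈2.5 × 17⌉ = ⌈42.5⌉ = 43.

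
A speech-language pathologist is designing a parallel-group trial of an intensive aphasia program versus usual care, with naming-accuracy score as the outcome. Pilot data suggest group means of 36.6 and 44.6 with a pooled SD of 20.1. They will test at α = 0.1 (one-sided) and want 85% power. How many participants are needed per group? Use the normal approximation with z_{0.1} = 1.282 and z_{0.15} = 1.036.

n = 68 per group

Cohen's d = |M₁ − M₂| / SD_pooled = |36.6 − 44.6| / 20.1 = 8.0 / 20.1 = 0.398.
For two independent groups with equal n: n = 2·((z_{α} + z_β) / d)².
z_{α} + z_β = 1.282 + 1.036 = 2.318.
n = 2 × (2.318 / 0.398)² = 2 × 5.824² = 2 × 33.92 = 67.8.
Round up to the next whole participant.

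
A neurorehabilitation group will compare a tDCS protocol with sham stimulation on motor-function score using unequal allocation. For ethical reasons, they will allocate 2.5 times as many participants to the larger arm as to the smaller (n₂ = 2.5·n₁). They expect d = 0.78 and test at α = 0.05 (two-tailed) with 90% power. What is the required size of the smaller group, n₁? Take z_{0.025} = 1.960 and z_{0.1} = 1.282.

n₁ = 25

With allocation ratio k = n₂/n₁ = 2.5, Var(x̄₁−x̄₂) = σ²(1/n₁ + 1/(k·n₁)) = σ²·(k+1)/(k·n₁).
So n₁ = (1 + 1/k)·((z_{α/2} + z_β)/d)² = 1.400 × (3.242/0.78)².
n₁ = 1.400 × 17.28 = 24.2.
Round up: n₁ = 25, giving n₂ = ⌈2.5 × 25⌉ = ⌈62.5⌉ = 63.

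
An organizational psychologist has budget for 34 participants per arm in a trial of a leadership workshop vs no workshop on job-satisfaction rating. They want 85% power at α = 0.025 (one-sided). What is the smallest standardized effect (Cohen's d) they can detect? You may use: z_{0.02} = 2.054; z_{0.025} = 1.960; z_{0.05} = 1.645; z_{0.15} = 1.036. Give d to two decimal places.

For two independent groups of n = 34 each: d_min = (z_{α} + z_β)·√(2/n).
z-sum = 1.960 + 1.036 = 2.996.
d_min = 2.996 × √(2/34) = 2.996 × 0.2425 = 0.727.

d_min ≈ 0.73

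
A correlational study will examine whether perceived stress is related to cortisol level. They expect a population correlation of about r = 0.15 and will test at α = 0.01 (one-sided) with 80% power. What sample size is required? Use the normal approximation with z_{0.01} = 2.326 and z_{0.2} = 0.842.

n = 443

Fisher's z: C = ½·ln((1+r)/(1−r)) = ½·ln(1.3529) = 0.1511.
n = ((z_{α} + z_β)/C)² + 3.
(2.326 + 0.842) / 0.1511 = 3.168 / 0.1511 = 20.966.
n = 20.966² + 3 = 439.58 + 3 = 442.6.
Round up.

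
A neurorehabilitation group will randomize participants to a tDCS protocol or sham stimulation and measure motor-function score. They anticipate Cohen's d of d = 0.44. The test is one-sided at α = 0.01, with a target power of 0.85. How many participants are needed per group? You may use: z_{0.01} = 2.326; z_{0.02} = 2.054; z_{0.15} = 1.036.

n = 117 per group

For two independent groups with equal n: n = 2·((z_{α} + z_β) / d)².
z_{α} + z_β = 2.326 + 1.036 = 3.362.
n = 2 × (3.362 / 0.44)² = 2 × 7.641² = 2 × 58.38 = 116.8.
Round up to the next whole participant.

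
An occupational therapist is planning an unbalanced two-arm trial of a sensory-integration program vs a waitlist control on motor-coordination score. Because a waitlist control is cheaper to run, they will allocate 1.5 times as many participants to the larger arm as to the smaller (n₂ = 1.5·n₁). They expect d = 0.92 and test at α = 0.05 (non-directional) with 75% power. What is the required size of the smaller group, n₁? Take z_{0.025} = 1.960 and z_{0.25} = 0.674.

n₁ = 14

With allocation ratio k = n₂/n₁ = 1.5, Var(x̄₁−x̄₂) = σ²(1/n₁ + 1/(k·n₁)) = σ²·(k+1)/(k·n₁).
So n₁ = (1 + 1/k)·((z_{α/2} + z_β)/d)² = 1.667 × (2.634/0.92)².
n₁ = 1.667 × 8.20 = 13.7.
Round up: n₁ = 14, giving n₂ = 1.5 × 14 = 21.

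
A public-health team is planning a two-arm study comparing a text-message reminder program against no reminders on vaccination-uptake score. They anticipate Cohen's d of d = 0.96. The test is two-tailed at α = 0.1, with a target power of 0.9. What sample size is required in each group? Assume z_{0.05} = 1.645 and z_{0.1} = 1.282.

For two independent groups with equal n: n = 2·((z_{α/2} + z_β) / d)².
z_{α/2} + z_β = 1.645 + 1.282 = 2.927.
n = 2 × (2.927 / 0.96)² = 2 × 3.049² = 2 × 9.30 = 18.6.
Round up to the next whole participant.

n = 19 per group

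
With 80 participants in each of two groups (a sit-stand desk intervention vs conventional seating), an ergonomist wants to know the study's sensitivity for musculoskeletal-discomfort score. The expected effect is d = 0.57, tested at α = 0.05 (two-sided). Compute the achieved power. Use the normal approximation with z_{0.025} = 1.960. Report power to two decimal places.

power ≈ 0.95

For two equal groups, power = Φ(d·√(n/2) − z_{α/2}).
d·√(n/2) = 0.57 × √(80/2) = 0.57 × 6.325 = 3.605.
z_β = 3.605 − 1.960 = 1.645.
Power = Φ(1.645) = 0.950.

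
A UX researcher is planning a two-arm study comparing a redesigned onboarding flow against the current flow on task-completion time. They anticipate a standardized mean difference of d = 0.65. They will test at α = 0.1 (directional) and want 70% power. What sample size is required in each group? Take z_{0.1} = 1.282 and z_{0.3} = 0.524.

For two independent groups with equal n: n = 2·((z_{α} + z_β) / d)².
z_{α} + z_β = 1.282 + 0.524 = 1.806.
n = 2 × (1.806 / 0.65)² = 2 × 2.778² = 2 × 7.72 = 15.4.
Round up to the next whole participant.

n = 16 per group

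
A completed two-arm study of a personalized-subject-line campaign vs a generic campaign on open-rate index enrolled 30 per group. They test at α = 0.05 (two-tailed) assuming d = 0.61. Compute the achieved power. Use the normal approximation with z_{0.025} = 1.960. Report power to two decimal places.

power ≈ 0.66

For two equal groups, power = Φ(d·√(n/2) − z_{α/2}).
d·√(n/2) = 0.61 × √(30/2) = 0.61 × 3.873 = 2.363.
z_β = 2.363 − 1.960 = 0.403.
Power = Φ(0.403) = 0.656.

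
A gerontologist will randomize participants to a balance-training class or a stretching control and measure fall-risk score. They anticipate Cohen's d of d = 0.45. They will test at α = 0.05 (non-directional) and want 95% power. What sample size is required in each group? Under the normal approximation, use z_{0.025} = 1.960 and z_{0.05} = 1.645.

For two independent groups with equal n: n = 2·((z_{α/2} + z_β) / d)².
z_{α/2} + z_β = 1.960 + 1.645 = 3.605.
n = 2 × (3.605 / 0.45)² = 2 × 8.011² = 2 × 64.18 = 128.4.
Round up to the next whole participant.

n = 129 per group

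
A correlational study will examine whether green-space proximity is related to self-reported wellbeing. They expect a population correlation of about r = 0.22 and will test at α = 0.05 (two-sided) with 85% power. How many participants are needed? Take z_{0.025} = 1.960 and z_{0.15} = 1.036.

Fisher's z: C = ½·ln((1+r)/(1−r)) = ½·ln(1.5641) = 0.2237.
n = ((z_{α/2} + z_β)/C)² + 3.
(1.960 + 1.036) / 0.2237 = 2.996 / 0.2237 = 13.393.
n = 13.393² + 3 = 179.37 + 3 = 182.4.
Round up.

n = 183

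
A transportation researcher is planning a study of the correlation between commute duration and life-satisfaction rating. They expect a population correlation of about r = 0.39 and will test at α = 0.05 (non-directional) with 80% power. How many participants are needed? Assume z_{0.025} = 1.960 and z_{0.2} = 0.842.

n = 50

Fisher's z: C = ½·ln((1+r)/(1−r)) = ½·ln(2.2787) = 0.4118.
n = ((z_{α/2} + z_β)/C)² + 3.
(1.960 + 0.842) / 0.4118 = 2.802 / 0.4118 = 6.804.
n = 6.804² + 3 = 46.30 + 3 = 49.3.
Round up.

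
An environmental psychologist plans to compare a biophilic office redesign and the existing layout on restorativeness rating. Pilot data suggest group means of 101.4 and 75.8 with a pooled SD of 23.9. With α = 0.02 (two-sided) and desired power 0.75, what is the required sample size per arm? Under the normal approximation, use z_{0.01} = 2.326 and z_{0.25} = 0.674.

n = 16 per group

Cohen's d = |M₁ − M₂| / SD_pooled = |101.4 − 75.8| / 23.9 = 25.6 / 23.9 = 1.071.
For two independent groups with equal n: n = 2·((z_{α/2} + z_β) / d)².
z_{α/2} + z_β = 2.326 + 0.674 = 3.000.
n = 2 × (3.000 / 1.071)² = 2 × 2.801² = 2 × 7.85 = 15.7.
Round up to the next whole participant.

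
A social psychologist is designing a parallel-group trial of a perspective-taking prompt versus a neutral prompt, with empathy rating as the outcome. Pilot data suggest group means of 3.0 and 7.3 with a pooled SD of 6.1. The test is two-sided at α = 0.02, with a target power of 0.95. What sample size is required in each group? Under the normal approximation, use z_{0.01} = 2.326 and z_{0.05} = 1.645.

n = 64 per group

Cohen's d = |M₁ − M₂| / SD_pooled = |3.0 − 7.3| / 6.1 = 4.3 / 6.1 = 0.705.
For two independent groups with equal n: n = 2·((z_{α/2} + z_β) / d)².
z_{α/2} + z_β = 2.326 + 1.645 = 3.971.
n = 2 × (3.971 / 0.705)² = 2 × 5.633² = 2 × 31.73 = 63.5.
Round up to the next whole participant.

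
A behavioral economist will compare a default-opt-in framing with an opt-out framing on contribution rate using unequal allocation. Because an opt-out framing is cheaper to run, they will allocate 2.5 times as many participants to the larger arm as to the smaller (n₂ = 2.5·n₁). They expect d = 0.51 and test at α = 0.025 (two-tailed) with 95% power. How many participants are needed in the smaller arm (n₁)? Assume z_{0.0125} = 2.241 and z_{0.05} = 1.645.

With allocation ratio k = n₂/n₁ = 2.5, Var(x̄₁−x̄₂) = σ²(1/n₁ + 1/(k·n₁)) = σ²·(k+1)/(k·n₁).
So n₁ = (1 + 1/k)·((z_{α/2} + z_β)/d)² = 1.400 × (3.886/0.51)².
n₁ = 1.400 × 58.06 = 81.3.
Round up: n₁ = 82, giving n₂ = 2.5 × 82 = 205.

n₁ = 82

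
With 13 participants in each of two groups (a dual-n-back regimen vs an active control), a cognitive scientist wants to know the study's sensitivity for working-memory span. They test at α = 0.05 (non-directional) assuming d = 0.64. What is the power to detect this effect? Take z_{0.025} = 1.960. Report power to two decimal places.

For two equal groups, power = Φ(d·√(n/2) − z_{α/2}).
d·√(n/2) = 0.64 × √(13/2) = 0.64 × 2.550 = 1.632.
z_β = 1.632 − 1.960 = -0.328.
Power = Φ(-0.328) = 0.371.

power ≈ 0.37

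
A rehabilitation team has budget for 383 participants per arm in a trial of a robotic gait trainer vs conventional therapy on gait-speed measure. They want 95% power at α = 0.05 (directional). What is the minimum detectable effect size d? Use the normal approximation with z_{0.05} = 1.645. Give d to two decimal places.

For two independent groups of n = 383 each: d_min = (z_{α} + z_β)·√(2/n).
z-sum = 1.645 + 1.645 = 3.290.
d_min = 3.290 × √(2/383) = 3.290 × 0.0723 = 0.238.

d_min ≈ 0.24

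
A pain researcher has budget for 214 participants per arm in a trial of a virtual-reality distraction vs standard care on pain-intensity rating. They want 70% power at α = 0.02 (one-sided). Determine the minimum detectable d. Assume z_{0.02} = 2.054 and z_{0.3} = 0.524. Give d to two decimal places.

For two independent groups of n = 214 each: d_min = (z_{α} + z_β)·√(2/n).
z-sum = 2.054 + 0.524 = 2.578.
d_min = 2.578 × √(2/214) = 2.578 × 0.0967 = 0.249.

d_min ≈ 0.25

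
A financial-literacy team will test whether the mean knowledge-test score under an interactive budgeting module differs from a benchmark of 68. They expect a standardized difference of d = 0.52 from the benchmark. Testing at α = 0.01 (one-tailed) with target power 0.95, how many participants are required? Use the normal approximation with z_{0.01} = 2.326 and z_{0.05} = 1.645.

For a one-sample test: n = ((z_{α} + z_β) / d)².
z_{α} + z_β = 2.326 + 1.645 = 3.971.
n = (3.971 / 0.52)² = 7.637² = 58.32.
Round up.

n = 59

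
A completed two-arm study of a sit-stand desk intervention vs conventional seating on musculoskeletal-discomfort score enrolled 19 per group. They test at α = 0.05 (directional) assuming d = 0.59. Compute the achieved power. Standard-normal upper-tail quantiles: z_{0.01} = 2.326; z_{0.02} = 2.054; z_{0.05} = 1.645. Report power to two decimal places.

For two equal groups, power = Φ(d·√(n/2) − z_{α}).
d·√(n/2) = 0.59 × √(19/2) = 0.59 × 3.082 = 1.819.
z_β = 1.819 − 1.645 = 0.174.
Power = Φ(0.174) = 0.569.

power ≈ 0.57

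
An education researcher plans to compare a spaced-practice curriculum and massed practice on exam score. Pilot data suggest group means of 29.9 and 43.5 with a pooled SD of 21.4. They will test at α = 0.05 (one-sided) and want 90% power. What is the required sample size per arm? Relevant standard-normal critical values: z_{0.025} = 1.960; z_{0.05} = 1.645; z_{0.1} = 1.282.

Cohen's d = |M₁ − M₂| / SD_pooled = |29.9 − 43.5| / 21.4 = 13.6 / 21.4 = 0.636.
For two independent groups with equal n: n = 2·((z_{α} + z_β) / d)².
z_{α} + z_β = 1.645 + 1.282 = 2.927.
n = 2 × (2.927 / 0.636)² = 2 × 4.602² = 2 × 21.18 = 42.4.
Round up to the next whole participant.

n = 43 per group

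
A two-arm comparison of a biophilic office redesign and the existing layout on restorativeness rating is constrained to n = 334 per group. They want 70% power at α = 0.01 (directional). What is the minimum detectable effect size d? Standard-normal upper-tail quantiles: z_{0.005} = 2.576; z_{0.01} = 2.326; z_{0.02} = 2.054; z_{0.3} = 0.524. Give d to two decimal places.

For two independent groups of n = 334 each: d_min = (z_{α} + z_β)·√(2/n).
z-sum = 2.326 + 0.524 = 2.850.
d_min = 2.850 × √(2/334) = 2.850 × 0.0774 = 0.221.

d_min ≈ 0.22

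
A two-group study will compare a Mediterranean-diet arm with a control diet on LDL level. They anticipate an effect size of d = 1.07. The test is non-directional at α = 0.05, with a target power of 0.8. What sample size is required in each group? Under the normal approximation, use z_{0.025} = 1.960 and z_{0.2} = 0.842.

For two independent groups with equal n: n = 2·((z_{α/2} + z_β) / d)².
z_{α/2} + z_β = 1.960 + 0.842 = 2.802.
n = 2 × (2.802 / 1.07)² = 2 × 2.619² = 2 × 6.86 = 13.7.
Round up to the next whole participant.

n = 14 per group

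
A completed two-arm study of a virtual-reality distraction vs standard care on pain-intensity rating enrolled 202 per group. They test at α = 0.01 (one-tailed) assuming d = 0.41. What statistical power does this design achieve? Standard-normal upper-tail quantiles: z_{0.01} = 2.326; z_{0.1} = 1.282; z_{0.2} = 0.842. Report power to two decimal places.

For two equal groups, power = Φ(d·√(n/2) − z_{α}).
d·√(n/2) = 0.41 × √(202/2) = 0.41 × 10.050 = 4.120.
z_β = 4.120 − 2.326 = 1.794.
Power = Φ(1.794) = 0.964.

power ≈ 0.96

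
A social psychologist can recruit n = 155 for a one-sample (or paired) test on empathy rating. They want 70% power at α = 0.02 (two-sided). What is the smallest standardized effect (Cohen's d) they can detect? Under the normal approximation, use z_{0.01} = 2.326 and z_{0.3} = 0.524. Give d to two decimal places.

d_min ≈ 0.23

For a single sample (or paired design) of n = 155: d_min = (z_{α/2} + z_β)/√n.
z-sum = 2.326 + 0.524 = 2.850.
d_min = 2.850 / √155 = 2.850 / 12.450 = 0.229.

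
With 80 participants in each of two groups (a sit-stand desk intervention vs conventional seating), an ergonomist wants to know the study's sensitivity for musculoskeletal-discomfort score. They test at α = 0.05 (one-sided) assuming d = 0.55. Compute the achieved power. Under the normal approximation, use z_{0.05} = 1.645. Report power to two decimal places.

power ≈ 0.97

For two equal groups, power = Φ(d·√(n/2) − z_{α}).
d·√(n/2) = 0.55 × √(80/2) = 0.55 × 6.325 = 3.479.
z_β = 3.479 − 1.645 = 1.834.
Power = Φ(1.834) = 0.967.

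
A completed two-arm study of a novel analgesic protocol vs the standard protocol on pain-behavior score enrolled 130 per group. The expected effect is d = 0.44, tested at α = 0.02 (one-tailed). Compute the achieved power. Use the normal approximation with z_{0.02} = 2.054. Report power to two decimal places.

For two equal groups, power = Φ(d·√(n/2) − z_{α}).
d·√(n/2) = 0.44 × √(130/2) = 0.44 × 8.062 = 3.547.
z_β = 3.547 − 2.054 = 1.493.
Power = Φ(1.493) = 0.932.

power ≈ 0.93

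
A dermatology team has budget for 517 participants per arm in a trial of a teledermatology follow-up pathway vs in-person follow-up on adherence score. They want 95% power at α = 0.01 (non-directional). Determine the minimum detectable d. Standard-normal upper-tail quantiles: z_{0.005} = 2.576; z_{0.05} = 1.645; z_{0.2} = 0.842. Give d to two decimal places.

d_min ≈ 0.26

For two independent groups of n = 517 each: d_min = (z_{α/2} + z_β)·√(2/n).
z-sum = 2.576 + 1.645 = 4.221.
d_min = 4.221 × √(2/517) = 4.221 × 0.0622 = 0.263.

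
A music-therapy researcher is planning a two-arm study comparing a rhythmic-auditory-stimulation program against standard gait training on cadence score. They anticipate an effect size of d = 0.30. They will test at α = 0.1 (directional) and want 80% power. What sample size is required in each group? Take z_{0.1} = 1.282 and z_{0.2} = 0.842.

For two independent groups with equal n: n = 2·((z_{α} + z_β) / d)².
z_{α} + z_β = 1.282 + 0.842 = 2.124.
n = 2 × (2.124 / 0.30)² = 2 × 7.080² = 2 × 50.13 = 100.3.
Round up to the next whole participant.

n = 101 per group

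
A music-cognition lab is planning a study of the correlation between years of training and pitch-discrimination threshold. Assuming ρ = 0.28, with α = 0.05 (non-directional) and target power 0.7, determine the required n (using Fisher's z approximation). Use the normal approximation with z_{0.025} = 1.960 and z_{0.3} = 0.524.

n = 78

Fisher's z: C = ½·ln((1+r)/(1−r)) = ½·ln(1.7778) = 0.2877.
n = ((z_{α/2} + z_β)/C)² + 3.
(1.960 + 0.524) / 0.2877 = 2.484 / 0.2877 = 8.634.
n = 8.634² + 3 = 74.55 + 3 = 77.5.
Round up.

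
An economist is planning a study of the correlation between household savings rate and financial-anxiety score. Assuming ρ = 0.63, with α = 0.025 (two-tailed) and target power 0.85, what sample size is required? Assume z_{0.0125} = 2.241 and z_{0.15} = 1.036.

Fisher's z: C = ½·ln((1+r)/(1−r)) = ½·ln(4.4054) = 0.7414.
n = ((z_{α/2} + z_β)/C)² + 3.
(2.241 + 1.036) / 0.7414 = 3.277 / 0.7414 = 4.420.
n = 4.420² + 3 = 19.54 + 3 = 22.5.
Round up.

n = 23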